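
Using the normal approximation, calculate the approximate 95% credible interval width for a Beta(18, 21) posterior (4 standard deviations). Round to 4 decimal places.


Var(Beta) = 18*21/(39^2 * 40) = 0.0062
SD = 0.0788
Width ~ 4*SD = 0.3153

0.3153


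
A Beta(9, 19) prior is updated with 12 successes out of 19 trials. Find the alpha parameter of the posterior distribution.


In the Beta-Binomial conjugate update:
alpha_post = alpha_prior + successes
= 9 + 12
= 21

21


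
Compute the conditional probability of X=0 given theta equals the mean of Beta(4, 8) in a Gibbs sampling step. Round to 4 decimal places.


Mean of Beta(4, 8) = 0.3333
P(X=0 | theta=0.3333) = 0.6667

0.6667


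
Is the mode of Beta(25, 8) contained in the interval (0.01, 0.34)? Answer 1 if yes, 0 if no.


Mode = (a-1)/(a+b-2) = 24/31 = 0.7742
Interval: (0.01, 0.34)
Contains mode? 0

0


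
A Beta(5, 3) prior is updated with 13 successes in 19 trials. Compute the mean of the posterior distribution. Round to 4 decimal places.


After update: Beta(18, 9)
Mean = 18 / (18 + 9) = 18 / 27
= 0.6667

0.6667


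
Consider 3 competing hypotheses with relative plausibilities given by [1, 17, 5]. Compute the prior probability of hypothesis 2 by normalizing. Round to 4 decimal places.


Sum of weights = 1 + 17 + 5 = 23
Normalized prior for H2 = 17 / 23
= 0.7391

0.7391


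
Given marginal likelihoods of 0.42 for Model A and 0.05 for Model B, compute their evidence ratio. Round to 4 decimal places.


Ratio = ML(A) / ML(B) = 0.42/0.05
= 8.4

8.4


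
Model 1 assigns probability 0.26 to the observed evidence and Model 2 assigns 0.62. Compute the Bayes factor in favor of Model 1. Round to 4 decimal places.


BF = P(data|M1) / P(data|M2)
= 0.26 / 0.62 = 0.4194

0.4194


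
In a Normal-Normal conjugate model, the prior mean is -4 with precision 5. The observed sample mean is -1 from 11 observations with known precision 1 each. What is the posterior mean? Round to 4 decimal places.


Posterior precision = tau0 + n*tau = 5 + 11*1 = 16
Posterior mean = (tau0*mu0 + n*tau*xbar) / posterior_precision
= (5*-4 + 11*1*-1) / 16
= -31 / 16 = -1.9375

-1.9375


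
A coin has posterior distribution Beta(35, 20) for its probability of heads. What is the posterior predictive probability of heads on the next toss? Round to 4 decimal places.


Posterior predictive = E[theta] = alpha/(alpha+beta)
= 35/55
= 0.6364

0.6364


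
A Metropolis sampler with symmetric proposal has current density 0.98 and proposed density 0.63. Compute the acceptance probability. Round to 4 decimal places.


For symmetric proposals, acceptance = min(1, pi(x*)/pi(x))
= min(1, 0.63/0.98)
= min(1, 0.6429) = 0.6429

0.6429


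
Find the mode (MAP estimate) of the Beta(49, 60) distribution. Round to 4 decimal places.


For Beta(a,b) with a,b > 1:
Mode = (a-1)/(a+b-2) = (49-1)/(109-2)
= 48/107 = 0.4486

0.4486


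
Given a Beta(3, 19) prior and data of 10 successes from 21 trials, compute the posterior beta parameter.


Number of failures = 21 - 10 = 11
Posterior beta = 19 + 11 = 30

30


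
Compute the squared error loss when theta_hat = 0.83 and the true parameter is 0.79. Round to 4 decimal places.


L = (theta_hat - theta_true)^2
= (0.83 - 0.79)^2
= 0.04^2 = 0.0016

0.0016


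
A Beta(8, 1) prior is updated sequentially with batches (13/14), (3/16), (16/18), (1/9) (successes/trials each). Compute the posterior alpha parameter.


Sequential conjugate updating is equivalent to a single batch update.
Total successes across all batches = 33
alpha_posterior = alpha_prior + total_successes = 8 + 33
= 41

41


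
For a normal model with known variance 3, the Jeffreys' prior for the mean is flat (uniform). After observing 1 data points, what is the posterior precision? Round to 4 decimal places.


Jeffreys' prior for normal mean (known variance) is flat.
Prior precision = 0.
Posterior precision = prior_prec + n/sigma^2 = 0 + 1/3
= 0.3333

0.3333


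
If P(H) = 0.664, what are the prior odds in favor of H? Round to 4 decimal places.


Prior odds = P(H) / (1 - P(H))
= 0.664 / 0.336
= 1.9762

1.9762


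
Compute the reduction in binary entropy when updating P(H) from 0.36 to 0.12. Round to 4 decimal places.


H_before = -p*log2(p) - (1-p)*log2(1-p) for p=0.36: 0.9427
H_after for p=0.12: 0.5294
Reduction = 0.9427 - 0.5294 = 0.4133

0.4133


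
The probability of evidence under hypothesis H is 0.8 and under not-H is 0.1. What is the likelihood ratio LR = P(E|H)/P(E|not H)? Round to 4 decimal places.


LR = 0.8 / 0.1
= 8.0

8.0


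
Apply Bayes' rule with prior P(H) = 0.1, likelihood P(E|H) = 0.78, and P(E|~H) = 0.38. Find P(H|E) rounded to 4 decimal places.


Step 1: Compute marginal P(E) = P(E|H)P(H) + P(E|~H)P(~H)
= 0.78*0.1 + 0.38*0.9 = 0.42
Step 2: P(H|E) = P(E|H)P(H)/P(E) = 0.078/0.42
= 0.1857

0.1857


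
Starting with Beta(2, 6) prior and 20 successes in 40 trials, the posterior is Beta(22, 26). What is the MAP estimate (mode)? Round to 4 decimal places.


The mode of Beta(a, b) when a > 1 and b > 1 is (a-1)/(a+b-2)
= (22 - 1) / (22 + 26 - 2)
= 21 / 46
= 0.4565

0.4565


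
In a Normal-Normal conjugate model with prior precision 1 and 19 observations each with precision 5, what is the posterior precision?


Posterior precision = prior precision + n * observation precision
= 1 + 19 * 5
= 1 + 95 = 96

96


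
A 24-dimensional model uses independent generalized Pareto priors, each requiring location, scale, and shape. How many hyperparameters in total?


Per parameter: 3 (location, scale, and shape).
Total = 24 * 3 = 72

72


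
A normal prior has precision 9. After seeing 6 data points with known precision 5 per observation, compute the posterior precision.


In the conjugate normal model, precisions add:
tau_posterior = tau_prior + n * tau_data
= 9 + 6*5 = 39

39


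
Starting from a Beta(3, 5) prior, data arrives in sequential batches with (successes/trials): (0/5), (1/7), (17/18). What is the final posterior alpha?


In sequential Bayesian updating, we sum all successes.
Total successes = 18
Final alpha = 3 + 18 = 21

21


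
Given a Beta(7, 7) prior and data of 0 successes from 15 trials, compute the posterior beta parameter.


Number of failures = 15 - 0 = 15
Posterior beta = 7 + 15 = 22

22


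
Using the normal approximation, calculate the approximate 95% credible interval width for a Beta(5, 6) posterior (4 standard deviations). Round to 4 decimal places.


Var(Beta) = 5*6/(11^2 * 12) = 0.0207
SD = 0.1437
Width ~ 4*SD = 0.575

0.575


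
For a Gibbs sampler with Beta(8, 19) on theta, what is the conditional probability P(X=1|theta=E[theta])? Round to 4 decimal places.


E[theta] = 8/(8+19) = 0.2963
P(X=1|theta) = theta = 0.2963

0.2963


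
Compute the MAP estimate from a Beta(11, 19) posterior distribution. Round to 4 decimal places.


MAP = mode of Beta distribution
= (alpha - 1)/(alpha + beta - 2)
= (11-1)/(11+19-2)
= 10/28 = 0.3571

0.3571


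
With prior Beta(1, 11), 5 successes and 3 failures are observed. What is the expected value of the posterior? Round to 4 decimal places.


Posterior = Beta(6, 14)
E[theta] = alpha/(alpha+beta)
= 6/20 = 0.3

0.3


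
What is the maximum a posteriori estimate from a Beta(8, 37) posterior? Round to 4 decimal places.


The MAP estimate equals the mode of the distribution.
Mode of Beta(a,b) = (a-1)/(a+b-2)
= 7/43
= 0.1628

0.1628


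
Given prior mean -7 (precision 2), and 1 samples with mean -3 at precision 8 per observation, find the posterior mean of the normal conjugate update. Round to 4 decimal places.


The posterior mean is a precision-weighted average of prior and data.
Post. prec. = 2 + 8 = 10
Post. mean = (-14 + -24)/10 = -38/10 = -3.8

-3.8


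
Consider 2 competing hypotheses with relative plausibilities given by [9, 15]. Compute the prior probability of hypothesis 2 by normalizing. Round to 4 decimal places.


Sum of weights = 9 + 15 = 24
Normalized prior for H2 = 15 / 24
= 0.625

0.625


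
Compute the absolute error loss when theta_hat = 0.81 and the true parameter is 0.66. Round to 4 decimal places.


L = |theta_hat - theta_true|
= |0.81 - 0.66| = 0.15

0.15


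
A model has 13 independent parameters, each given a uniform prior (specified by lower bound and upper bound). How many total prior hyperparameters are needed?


Each uniform prior needs 2 hyperparameters (lower bound and upper bound).
Total = 2 * 13 = 26

26


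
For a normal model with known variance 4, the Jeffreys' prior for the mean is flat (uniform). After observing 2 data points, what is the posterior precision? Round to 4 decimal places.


Jeffreys' prior for normal mean (known variance) is flat.
Prior precision = 0.
Posterior precision = prior_prec + n/sigma^2 = 0 + 2/4
= 0.5

0.5


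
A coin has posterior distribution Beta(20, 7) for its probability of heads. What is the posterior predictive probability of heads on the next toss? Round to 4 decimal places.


Posterior predictive = E[theta] = alpha/(alpha+beta)
= 20/27
= 0.7407

0.7407


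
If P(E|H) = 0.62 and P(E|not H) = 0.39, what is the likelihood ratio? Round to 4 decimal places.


Likelihood ratio = P(E|H) / P(E|not H)
= 0.62 / 0.39
= 1.5897

1.5897


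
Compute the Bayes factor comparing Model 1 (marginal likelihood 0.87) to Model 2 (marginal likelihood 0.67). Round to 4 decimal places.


BF12 = marginal likelihood of M1 / marginal likelihood of M2
= 0.87/0.67
= 1.2985

1.2985


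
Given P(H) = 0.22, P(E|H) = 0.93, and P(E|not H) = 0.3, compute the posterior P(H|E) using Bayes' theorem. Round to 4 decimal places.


By Bayes' theorem: P(H|E) = P(E|H)*P(H) / P(E)
P(E) = P(E|H)*P(H) + P(E|not H)*P(not H)
P(E) = 0.93*0.22 + 0.3*0.78 = 0.4386
P(H|E) = 0.93*0.22 / 0.4386 = 0.4665

0.4665


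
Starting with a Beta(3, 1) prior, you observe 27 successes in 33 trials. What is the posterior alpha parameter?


For a Beta-Binomial conjugate model:
Posterior alpha = prior alpha + number of successes
= 3 + 27 = 30

30


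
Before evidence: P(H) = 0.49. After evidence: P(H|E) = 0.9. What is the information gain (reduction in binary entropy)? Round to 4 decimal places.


Prior entropy = 0.9997
Posterior entropy = 0.469
Information gain = 0.9997 - 0.469 = 0.5307

0.5307


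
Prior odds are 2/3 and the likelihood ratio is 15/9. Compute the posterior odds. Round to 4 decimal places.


Posterior odds = prior odds * likelihood ratio
= (2/3) * (15/9)
= 30 / 27
= 1.1111

1.1111


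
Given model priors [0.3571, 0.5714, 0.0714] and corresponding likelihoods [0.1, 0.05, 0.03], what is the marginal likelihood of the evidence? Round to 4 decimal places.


P(E) = sum_i P(M_i) P(E|M_i)
= 0.0357 + 0.0286 + 0.0021
= 0.0664

0.0664


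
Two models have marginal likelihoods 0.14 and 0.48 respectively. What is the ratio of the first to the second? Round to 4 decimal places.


Evidence ratio = 0.14 / 0.48
= 0.2917

0.2917


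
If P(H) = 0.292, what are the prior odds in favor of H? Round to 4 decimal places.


Prior odds = P(H) / (1 - P(H))
= 0.292 / 0.708
= 0.4124

0.4124


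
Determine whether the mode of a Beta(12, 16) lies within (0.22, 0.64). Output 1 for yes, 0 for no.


First find the mode: (a-1)/(a+b-2) = 0.4231
Is 0.4231 in (0.22, 0.64)? 1

1


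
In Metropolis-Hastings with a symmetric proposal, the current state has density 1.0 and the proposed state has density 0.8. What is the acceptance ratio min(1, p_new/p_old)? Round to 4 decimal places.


Ratio = p_new / p_old = 0.8 / 1.0 = 0.8
Acceptance = min(1, 0.8) = 0.8

0.8


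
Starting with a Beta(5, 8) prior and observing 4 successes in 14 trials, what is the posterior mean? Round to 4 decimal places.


Posterior parameters: alpha = 5 + 4 = 9
beta = 8 + 10 = 18
Posterior mean = alpha / (alpha + beta) = 9 / 27
= 0.3333

0.3333


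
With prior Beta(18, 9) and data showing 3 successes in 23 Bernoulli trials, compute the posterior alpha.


Conjugate update: alpha_posterior = alpha_prior + k
= 18 + 3 = 21

21


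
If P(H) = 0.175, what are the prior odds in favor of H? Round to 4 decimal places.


Prior odds = P(H) / (1 - P(H))
= 0.175 / 0.825
= 0.2121

0.2121


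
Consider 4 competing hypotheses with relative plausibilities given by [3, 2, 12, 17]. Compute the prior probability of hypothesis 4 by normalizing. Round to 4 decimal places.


Sum of weights = 3 + 2 + 12 + 17 = 34
Normalized prior for H4 = 17 / 34
= 0.5

0.5


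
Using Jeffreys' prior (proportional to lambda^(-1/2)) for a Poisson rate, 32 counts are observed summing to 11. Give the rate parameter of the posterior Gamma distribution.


Conjugate update: Gamma(prior_shape + S, prior_rate + n).
Prior shape = 0.5, prior rate = 0.
Posterior rate = 0 + n = 32

32.0


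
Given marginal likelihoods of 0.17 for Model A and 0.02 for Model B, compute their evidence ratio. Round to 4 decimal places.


Ratio = ML(A) / ML(B) = 0.17/0.02
= 8.5

8.5


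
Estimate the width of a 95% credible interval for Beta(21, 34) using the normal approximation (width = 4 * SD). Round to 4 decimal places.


For Beta(a,b): Var = ab/((a+b)^2(a+b+1))
Var = 0.0042, SD = 0.0649
Approximate 95% CI width = 4 * 0.0649 = 0.2597

0.2597


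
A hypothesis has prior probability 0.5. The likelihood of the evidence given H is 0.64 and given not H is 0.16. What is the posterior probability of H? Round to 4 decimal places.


Using Bayes' theorem:
P(E) = 0.5 * 0.64 + 0.5 * 0.16
P(E) = 0.4
P(H|E) = (0.5 * 0.64) / 0.4 = 0.8

0.8


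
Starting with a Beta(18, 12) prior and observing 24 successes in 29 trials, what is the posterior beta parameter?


Posterior beta = prior beta + failures
Failures = 29 - 24 = 5
beta_post = 12 + 5 = 17

17


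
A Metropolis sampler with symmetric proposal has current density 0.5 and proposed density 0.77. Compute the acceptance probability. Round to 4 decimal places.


For symmetric proposals, acceptance = min(1, pi(x*)/pi(x))
= min(1, 0.77/0.5)
= min(1, 1.54) = 1.0

1.0


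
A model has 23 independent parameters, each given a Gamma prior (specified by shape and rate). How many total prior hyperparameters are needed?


Each Gamma prior needs 2 hyperparameters (shape and rate).
Total = 2 * 23 = 46

46


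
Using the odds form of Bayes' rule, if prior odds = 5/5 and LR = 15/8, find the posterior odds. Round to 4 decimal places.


Bayes' rule in odds form: posterior odds = prior odds * LR
= (5 * 15) / (5 * 8)
= 75/40 = 1.875

1.875


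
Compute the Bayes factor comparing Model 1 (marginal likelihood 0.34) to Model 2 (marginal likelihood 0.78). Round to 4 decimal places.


BF12 = marginal likelihood of M1 / marginal likelihood of M2
= 0.34/0.78
= 0.4359

0.4359


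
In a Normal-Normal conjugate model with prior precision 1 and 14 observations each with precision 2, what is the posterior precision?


Posterior precision = prior precision + n * observation precision
= 1 + 14 * 2
= 1 + 28 = 29

29


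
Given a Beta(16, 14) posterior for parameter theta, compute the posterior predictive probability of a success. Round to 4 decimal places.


For a Beta-Bernoulli model, the predictive probability is the mean:
P(success) = 16/(16+14) = 16/30 = 0.5333

0.5333


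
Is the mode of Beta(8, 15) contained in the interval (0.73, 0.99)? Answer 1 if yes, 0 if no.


Mode = (a-1)/(a+b-2) = 7/21 = 0.3333
Interval: (0.73, 0.99)
Contains mode? 0

0


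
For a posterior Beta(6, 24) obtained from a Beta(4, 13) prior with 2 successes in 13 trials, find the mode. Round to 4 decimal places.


Mode = (alpha - 1) / (alpha + beta - 2)
= 5 / 28
= 0.1786

0.1786


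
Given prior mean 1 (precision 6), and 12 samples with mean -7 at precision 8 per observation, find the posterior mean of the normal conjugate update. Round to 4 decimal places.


The posterior mean is a precision-weighted average of prior and data.
Post. prec. = 6 + 96 = 102
Post. mean = (6 + -672)/102 = -666/102 = -6.5294

-6.5294


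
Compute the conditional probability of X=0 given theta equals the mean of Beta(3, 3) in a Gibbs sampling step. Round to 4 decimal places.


Mean of Beta(3, 3) = 0.5
P(X=0 | theta=0.5) = 0.5

0.5


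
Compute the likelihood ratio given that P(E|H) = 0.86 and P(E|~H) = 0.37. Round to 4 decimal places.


LR = P(E|H) / P(E|~H)
= 0.86 / 0.37 = 2.3243

2.3243


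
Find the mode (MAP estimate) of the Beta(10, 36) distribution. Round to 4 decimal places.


For Beta(a,b) with a,b > 1:
Mode = (a-1)/(a+b-2) = (10-1)/(46-2)
= 9/44 = 0.2045

0.2045


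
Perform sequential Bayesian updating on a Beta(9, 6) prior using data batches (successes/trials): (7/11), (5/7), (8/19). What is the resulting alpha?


Accumulate successes: 20
Posterior alpha = prior alpha + sum of successes
= 9 + 20 = 29

29


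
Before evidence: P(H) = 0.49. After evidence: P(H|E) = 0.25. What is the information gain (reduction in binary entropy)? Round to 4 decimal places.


Prior entropy = 0.9997
Posterior entropy = 0.8113
Information gain = 0.9997 - 0.8113 = 0.1884

0.1884


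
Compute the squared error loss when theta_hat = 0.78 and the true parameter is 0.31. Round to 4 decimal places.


L = (theta_hat - theta_true)^2
= (0.78 - 0.31)^2
= 0.47^2 = 0.2209

0.2209


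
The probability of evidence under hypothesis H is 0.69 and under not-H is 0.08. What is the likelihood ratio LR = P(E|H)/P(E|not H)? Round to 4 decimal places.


LR = 0.69 / 0.08
= 8.625

8.625


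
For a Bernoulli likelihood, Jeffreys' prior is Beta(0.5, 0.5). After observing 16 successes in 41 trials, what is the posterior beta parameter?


Jeffreys' prior for Bernoulli is Beta(0.5, 0.5).
Posterior is Beta(0.5 + k, 0.5 + n - k).
Posterior beta = 0.5 + (n - k) = 0.5 + 25 = 25.5

25.5


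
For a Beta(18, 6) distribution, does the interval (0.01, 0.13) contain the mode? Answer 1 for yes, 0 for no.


Mode of Beta(a,b) = (a-1)/(a+b-2)
= (18-1)/(18+6-2) = 0.7727
Check: 0.01 <= 0.7727 <= 0.13?
Result: 0

0


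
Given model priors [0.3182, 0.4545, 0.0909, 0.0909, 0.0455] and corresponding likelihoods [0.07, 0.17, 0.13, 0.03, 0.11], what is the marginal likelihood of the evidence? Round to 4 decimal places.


P(E) = sum_i P(M_i) P(E|M_i)
= 0.0223 + 0.0773 + 0.0118 + 0.0027 + 0.005
= 0.1191

0.1191


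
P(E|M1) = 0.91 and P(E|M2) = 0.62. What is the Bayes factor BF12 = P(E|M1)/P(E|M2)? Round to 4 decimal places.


Bayes factor BF12 = P(E|M1) / P(E|M2)
= 0.91 / 0.62
= 1.4677

1.4677


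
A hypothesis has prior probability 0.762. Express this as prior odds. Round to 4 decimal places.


Odds = P(H) / P(not H) = 0.762 / 0.238
= 3.2017

3.2017


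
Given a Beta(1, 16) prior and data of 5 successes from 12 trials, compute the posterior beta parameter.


Number of failures = 12 - 5 = 7
Posterior beta = 16 + 7 = 23

23


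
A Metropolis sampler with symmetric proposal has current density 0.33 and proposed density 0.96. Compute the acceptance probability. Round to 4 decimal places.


For symmetric proposals, acceptance = min(1, pi(x*)/pi(x))
= min(1, 0.96/0.33)
= min(1, 2.9091) = 1.0

1.0


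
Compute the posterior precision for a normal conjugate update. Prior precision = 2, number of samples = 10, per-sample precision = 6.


tau_post = tau_0 + n * tau
= 2 + 10 * 6 = 62

62


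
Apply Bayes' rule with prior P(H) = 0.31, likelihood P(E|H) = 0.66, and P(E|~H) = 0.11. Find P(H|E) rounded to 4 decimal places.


Step 1: Compute marginal P(E) = P(E|H)P(H) + P(E|~H)P(~H)
= 0.66*0.31 + 0.11*0.69 = 0.2805
Step 2: P(H|E) = P(E|H)P(H)/P(E) = 0.2046/0.2805
= 0.7294

0.7294


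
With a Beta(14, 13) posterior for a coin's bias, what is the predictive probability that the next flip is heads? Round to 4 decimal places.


The predictive probability equals the posterior mean.
P(next = heads) = alpha / (alpha + beta)
= 14 / 27 = 0.5185

0.5185


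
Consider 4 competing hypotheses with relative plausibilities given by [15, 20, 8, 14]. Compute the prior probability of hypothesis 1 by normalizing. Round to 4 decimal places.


Sum of weights = 15 + 20 + 8 + 14 = 57
Normalized prior for H1 = 15 / 57
= 0.2632

0.2632


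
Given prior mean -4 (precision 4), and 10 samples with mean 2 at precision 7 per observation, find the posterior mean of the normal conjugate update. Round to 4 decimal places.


The posterior mean is a precision-weighted average of prior and data.
Post. prec. = 4 + 70 = 74
Post. mean = (-16 + 140)/74 = 124/74 = 1.6757

1.6757


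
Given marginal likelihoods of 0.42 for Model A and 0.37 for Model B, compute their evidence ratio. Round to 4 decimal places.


Ratio = ML(A) / ML(B) = 0.42/0.37
= 1.1351

1.1351


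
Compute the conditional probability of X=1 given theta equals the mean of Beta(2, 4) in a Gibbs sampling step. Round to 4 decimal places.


Mean of Beta(2, 4) = 0.3333
P(X=1 | theta=0.3333) = 0.3333

0.3333


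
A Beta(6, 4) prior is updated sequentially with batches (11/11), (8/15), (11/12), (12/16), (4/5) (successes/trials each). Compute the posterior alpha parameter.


Sequential conjugate updating is equivalent to a single batch update.
Total successes across all batches = 46
alpha_posterior = alpha_prior + total_successes = 6 + 46
= 52

52


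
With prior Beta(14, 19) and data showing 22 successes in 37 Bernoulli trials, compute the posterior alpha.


Conjugate update: alpha_posterior = alpha_prior + k
= 14 + 22 = 36

36


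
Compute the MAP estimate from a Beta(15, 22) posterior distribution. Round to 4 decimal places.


MAP = mode of Beta distribution
= (alpha - 1)/(alpha + beta - 2)
= (15-1)/(15+22-2)
= 14/35 = 0.4

0.4


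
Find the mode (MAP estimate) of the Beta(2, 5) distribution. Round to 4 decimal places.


For Beta(a,b) with a,b > 1:
Mode = (a-1)/(a+b-2) = (2-1)/(7-2)
= 1/5 = 0.2

0.2


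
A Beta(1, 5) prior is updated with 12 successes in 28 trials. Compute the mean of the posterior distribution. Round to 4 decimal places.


After update: Beta(13, 21)
Mean = 13 / (13 + 21) = 13 / 34
= 0.3824

0.3824


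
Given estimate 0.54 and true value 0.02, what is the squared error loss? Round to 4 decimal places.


Squared error = (estimate - true)^2
Difference = 0.52
Loss = 0.52^2 = 0.2704

0.2704


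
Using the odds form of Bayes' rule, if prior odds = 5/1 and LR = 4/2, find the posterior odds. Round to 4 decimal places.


Bayes' rule in odds form: posterior odds = prior odds * LR
= (5 * 4) / (1 * 2)
= 20/2 = 10.0

10.0


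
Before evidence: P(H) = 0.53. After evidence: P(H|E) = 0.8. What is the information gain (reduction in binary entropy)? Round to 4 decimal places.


Prior entropy = 0.9974
Posterior entropy = 0.7219
Information gain = 0.9974 - 0.7219 = 0.2755

0.2755


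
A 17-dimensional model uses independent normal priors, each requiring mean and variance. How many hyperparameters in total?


Per parameter: 2 (mean and variance).
Total = 17 * 2 = 34

34


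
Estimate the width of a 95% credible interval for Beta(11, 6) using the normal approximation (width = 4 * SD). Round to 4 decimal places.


For Beta(a,b): Var = ab/((a+b)^2(a+b+1))
Var = 0.0127, SD = 0.1126
Approximate 95% CI width = 4 * 0.1126 = 0.4506

0.4506


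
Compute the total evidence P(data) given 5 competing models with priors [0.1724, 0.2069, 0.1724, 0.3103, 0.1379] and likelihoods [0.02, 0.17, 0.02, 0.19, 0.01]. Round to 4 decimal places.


Marginal likelihood = sum P(model_i) * P(data|model_i)
Model 1: 0.1724 * 0.02 = 0.0034
Model 2: 0.2069 * 0.17 = 0.0352
Model 3: 0.1724 * 0.02 = 0.0034
Model 4: 0.3103 * 0.19 = 0.059
Model 5: 0.1379 * 0.01 = 0.0014
Total = 0.1024

0.1024


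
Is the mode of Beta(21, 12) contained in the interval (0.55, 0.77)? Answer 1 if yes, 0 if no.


Mode = (a-1)/(a+b-2) = 20/31 = 0.6452
Interval: (0.55, 0.77)
Contains mode? 1

1


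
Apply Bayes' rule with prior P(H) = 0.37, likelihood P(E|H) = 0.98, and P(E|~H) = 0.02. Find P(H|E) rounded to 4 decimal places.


Step 1: Compute marginal P(E) = P(E|H)P(H) + P(E|~H)P(~H)
= 0.98*0.37 + 0.02*0.63 = 0.3752
Step 2: P(H|E) = P(E|H)P(H)/P(E) = 0.3626/0.3752
= 0.9664

0.9664


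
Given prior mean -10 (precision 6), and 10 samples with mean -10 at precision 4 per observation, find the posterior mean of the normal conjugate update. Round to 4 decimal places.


The posterior mean is a precision-weighted average of prior and data.
Post. prec. = 6 + 40 = 46
Post. mean = (-60 + -400)/46 = -460/46 = -10.0

-10.0


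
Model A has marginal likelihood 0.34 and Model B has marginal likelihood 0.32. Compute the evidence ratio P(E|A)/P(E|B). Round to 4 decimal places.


Evidence ratio = P(E|A) / P(E|B)
= 0.34 / 0.32
= 1.0625

1.0625


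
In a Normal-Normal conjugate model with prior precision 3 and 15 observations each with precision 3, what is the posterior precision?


Posterior precision = prior precision + n * observation precision
= 3 + 15 * 3
= 3 + 45 = 48

48


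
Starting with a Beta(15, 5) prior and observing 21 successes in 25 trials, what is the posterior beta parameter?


Posterior beta = prior beta + failures
Failures = 25 - 21 = 4
beta_post = 5 + 4 = 9

9


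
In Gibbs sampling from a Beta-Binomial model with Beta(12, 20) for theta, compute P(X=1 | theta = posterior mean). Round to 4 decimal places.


Posterior mean = alpha/(alpha+beta) = 12/32 = 0.375
P(X=1|theta=mean) = theta = 0.375

0.375


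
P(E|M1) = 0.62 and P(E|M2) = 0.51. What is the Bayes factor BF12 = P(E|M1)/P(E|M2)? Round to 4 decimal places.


Bayes factor BF12 = P(E|M1) / P(E|M2)
= 0.62 / 0.51
= 1.2157

1.2157


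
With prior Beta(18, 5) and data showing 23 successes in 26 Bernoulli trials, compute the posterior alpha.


Conjugate update: alpha_posterior = alpha_prior + k
= 18 + 23 = 41

41


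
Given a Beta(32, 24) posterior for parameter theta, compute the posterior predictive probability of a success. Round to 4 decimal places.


For a Beta-Bernoulli model, the predictive probability is the mean:
P(success) = 32/(32+24) = 32/56 = 0.5714

0.5714


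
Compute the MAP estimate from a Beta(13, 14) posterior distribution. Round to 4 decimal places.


MAP = mode of Beta distribution
= (alpha - 1)/(alpha + beta - 2)
= (13-1)/(13+14-2)
= 12/25 = 0.48

0.48


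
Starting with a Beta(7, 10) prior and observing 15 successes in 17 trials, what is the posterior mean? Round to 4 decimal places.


Posterior parameters: alpha = 7 + 15 = 22
beta = 10 + 2 = 12
Posterior mean = alpha / (alpha + beta) = 22 / 34
= 0.6471

0.6471


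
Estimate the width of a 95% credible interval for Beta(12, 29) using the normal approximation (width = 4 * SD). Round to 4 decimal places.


For Beta(a,b): Var = ab/((a+b)^2(a+b+1))
Var = 0.0049, SD = 0.0702
Approximate 95% CI width = 4 * 0.0702 = 0.2808

0.2808


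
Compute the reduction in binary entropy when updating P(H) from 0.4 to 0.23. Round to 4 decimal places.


H_before = -p*log2(p) - (1-p)*log2(1-p) for p=0.4: 0.971
H_after for p=0.23: 0.778
Reduction = 0.971 - 0.778 = 0.1929

0.1929


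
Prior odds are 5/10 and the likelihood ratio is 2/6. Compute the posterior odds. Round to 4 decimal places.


Posterior odds = prior odds * likelihood ratio
= (5/10) * (2/6)
= 10 / 60
= 0.1667

0.1667


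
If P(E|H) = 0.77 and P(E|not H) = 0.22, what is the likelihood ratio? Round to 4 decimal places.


Likelihood ratio = P(E|H) / P(E|not H)
= 0.77 / 0.22
= 3.5

3.5


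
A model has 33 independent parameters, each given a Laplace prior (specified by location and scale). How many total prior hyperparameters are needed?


Each Laplace prior needs 2 hyperparameters (location and scale).
Total = 2 * 33 = 66

66


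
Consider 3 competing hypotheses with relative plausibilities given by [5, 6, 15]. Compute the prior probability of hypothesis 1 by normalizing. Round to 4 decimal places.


Sum of weights = 5 + 6 + 15 = 26
Normalized prior for H1 = 5 / 26
= 0.1923

0.1923


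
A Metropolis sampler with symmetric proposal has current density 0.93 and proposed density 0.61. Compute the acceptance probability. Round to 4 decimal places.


For symmetric proposals, acceptance = min(1, pi(x*)/pi(x))
= min(1, 0.61/0.93)
= min(1, 0.6559) = 0.6559

0.6559


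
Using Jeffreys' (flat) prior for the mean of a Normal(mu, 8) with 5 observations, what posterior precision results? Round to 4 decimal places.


Flat prior means prior precision is 0.
Posterior precision = n / sigma^2 = 5/8 = 0.625

0.625


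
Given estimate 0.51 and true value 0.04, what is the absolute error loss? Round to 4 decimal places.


Absolute error = |estimate - true|
= |0.47| = 0.47

0.47


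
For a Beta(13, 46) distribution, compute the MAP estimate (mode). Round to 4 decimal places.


MAP = mode = (a-1)/(a+b-2)
= (13-1)/(13+46-2)
= 12/57 = 0.2105

0.2105


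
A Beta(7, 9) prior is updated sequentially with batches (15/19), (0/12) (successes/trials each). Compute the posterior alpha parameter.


Sequential conjugate updating is equivalent to a single batch update.
Total successes across all batches = 15
alpha_posterior = alpha_prior + total_successes = 7 + 15
= 22

22


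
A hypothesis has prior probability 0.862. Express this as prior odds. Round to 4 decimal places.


Odds = P(H) / P(not H) = 0.862 / 0.138
= 6.2464

6.2464


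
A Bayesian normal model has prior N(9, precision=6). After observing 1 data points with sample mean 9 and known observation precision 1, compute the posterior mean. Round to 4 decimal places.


Posterior mean = (prior_precision * prior_mean + n * data_precision * data_mean) / (prior_precision + n * data_precision)
Numerator = 6*9 + 1*1*9 = 63
Denominator = 6 + 1*1 = 7
Posterior mean = 9.0

9.0


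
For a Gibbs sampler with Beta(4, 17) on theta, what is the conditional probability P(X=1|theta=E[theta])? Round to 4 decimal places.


E[theta] = 4/(4+17) = 0.1905
P(X=1|theta) = theta = 0.1905

0.1905


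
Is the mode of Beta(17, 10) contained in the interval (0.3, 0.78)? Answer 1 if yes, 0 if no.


Mode = (a-1)/(a+b-2) = 16/25 = 0.64
Interval: (0.3, 0.78)
Contains mode? 1

1


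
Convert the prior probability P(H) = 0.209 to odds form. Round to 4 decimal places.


P(not H) = 1 - 0.209 = 0.791
Odds = 0.209 / 0.791 = 0.2642

0.2642


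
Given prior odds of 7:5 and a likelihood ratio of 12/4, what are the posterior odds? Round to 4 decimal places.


Posterior odds = prior odds * LR
Prior odds = 7/5 = 1.4
LR = 12/4 = 3.0
Posterior odds = 1.4 * 3.0 = 4.2

4.2


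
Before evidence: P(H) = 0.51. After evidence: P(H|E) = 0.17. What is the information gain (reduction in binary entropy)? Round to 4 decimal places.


Prior entropy = 0.9997
Posterior entropy = 0.6577
Information gain = 0.9997 - 0.6577 = 0.342

0.342


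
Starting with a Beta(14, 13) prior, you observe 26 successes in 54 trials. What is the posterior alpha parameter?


For a Beta-Binomial conjugate model:
Posterior alpha = prior alpha + number of successes
= 14 + 26 = 40

40


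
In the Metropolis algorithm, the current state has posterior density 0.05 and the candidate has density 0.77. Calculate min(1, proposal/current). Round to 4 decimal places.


Ratio = 0.77/0.05 = 15.4
Acceptance probability = min(1, 15.4)
= 1.0

1.0


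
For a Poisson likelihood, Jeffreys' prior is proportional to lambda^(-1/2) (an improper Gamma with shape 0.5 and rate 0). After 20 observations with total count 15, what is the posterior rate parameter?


Jeffreys' prior for Poisson is proportional to lambda^(-1/2).
Posterior is Gamma(0.5 + S, 0 + n) = Gamma(0.5 + 15, 20).
Posterior rate = 0 + n = 20

20.0


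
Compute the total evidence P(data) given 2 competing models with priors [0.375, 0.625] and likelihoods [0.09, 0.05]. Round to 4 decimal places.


Marginal likelihood = sum P(model_i) * P(data|model_i)
Model 1: 0.375 * 0.09 = 0.0338
Model 2: 0.625 * 0.05 = 0.0312
Total = 0.065

0.065


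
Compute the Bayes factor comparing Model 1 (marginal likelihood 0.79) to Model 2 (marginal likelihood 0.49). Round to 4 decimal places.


BF12 = marginal likelihood of M1 / marginal likelihood of M2
= 0.79/0.49
= 1.6122

1.6122


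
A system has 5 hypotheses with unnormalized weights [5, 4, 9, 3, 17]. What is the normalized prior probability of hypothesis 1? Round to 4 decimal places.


The normalized prior is the weight divided by the total.
Total weight = 38
P(H1) = 5 / 38 = 0.1316

0.1316


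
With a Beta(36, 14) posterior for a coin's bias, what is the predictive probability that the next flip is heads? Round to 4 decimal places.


The predictive probability equals the posterior mean.
P(next = heads) = alpha / (alpha + beta)
= 36 / 50 = 0.72

0.72


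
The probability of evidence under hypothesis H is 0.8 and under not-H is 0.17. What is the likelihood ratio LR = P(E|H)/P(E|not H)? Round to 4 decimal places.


LR = 0.8 / 0.17
= 4.7059

4.7059


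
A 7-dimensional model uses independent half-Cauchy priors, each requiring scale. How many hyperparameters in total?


Per parameter: 1 (scale).
Total = 7 * 1 = 7

7


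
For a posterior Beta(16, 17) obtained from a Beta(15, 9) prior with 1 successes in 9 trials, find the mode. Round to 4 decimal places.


Mode = (alpha - 1) / (alpha + beta - 2)
= 15 / 31
= 0.4839

0.4839


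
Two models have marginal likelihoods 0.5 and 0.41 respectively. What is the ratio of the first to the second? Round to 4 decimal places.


Evidence ratio = 0.5 / 0.41
= 1.2195

1.2195


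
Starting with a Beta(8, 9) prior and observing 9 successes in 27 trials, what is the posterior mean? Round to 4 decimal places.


Posterior parameters: alpha = 8 + 9 = 17
beta = 9 + 18 = 27
Posterior mean = alpha / (alpha + beta) = 17 / 44
= 0.3864

0.3864


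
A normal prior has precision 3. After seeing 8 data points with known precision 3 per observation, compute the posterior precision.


In the conjugate normal model, precisions add:
tau_posterior = tau_prior + n * tau_data
= 3 + 8*3 = 27

27


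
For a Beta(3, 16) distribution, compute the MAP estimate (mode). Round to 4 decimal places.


MAP = mode = (a-1)/(a+b-2)
= (3-1)/(3+16-2)
= 2/17 = 0.1176

0.1176


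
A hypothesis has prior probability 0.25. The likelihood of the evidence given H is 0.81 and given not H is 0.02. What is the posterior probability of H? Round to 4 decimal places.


Using Bayes' theorem:
P(E) = 0.25 * 0.81 + 0.75 * 0.02
P(E) = 0.2175
P(H|E) = (0.25 * 0.81) / 0.2175 = 0.931

0.931


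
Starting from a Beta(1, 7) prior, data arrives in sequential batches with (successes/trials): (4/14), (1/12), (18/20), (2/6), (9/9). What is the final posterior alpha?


In sequential Bayesian updating, we sum all successes.
Total successes = 34
Final alpha = 1 + 34 = 35

35


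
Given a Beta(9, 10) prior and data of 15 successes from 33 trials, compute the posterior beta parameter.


Number of failures = 33 - 15 = 18
Posterior beta = 10 + 18 = 28

28


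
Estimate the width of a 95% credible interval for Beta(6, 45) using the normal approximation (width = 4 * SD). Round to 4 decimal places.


For Beta(a,b): Var = ab/((a+b)^2(a+b+1))
Var = 0.002, SD = 0.0447
Approximate 95% CI width = 4 * 0.0447 = 0.1787

0.1787


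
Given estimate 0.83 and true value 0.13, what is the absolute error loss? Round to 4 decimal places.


Absolute error = |estimate - true|
= |0.7| = 0.7

0.7


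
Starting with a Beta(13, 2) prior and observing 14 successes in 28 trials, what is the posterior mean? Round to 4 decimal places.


Posterior parameters: alpha = 13 + 14 = 27
beta = 2 + 14 = 16
Posterior mean = alpha / (alpha + beta) = 27 / 43
= 0.6279

0.6279


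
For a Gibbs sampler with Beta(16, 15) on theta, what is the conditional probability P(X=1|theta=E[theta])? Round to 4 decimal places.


E[theta] = 16/(16+15) = 0.5161
P(X=1|theta) = theta = 0.5161

0.5161


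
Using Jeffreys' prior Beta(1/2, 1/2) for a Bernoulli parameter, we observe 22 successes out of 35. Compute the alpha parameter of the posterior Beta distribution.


Conjugate update: Beta(0.5 + k, 0.5 + n - k).
k = 22, n - k = 13
Posterior alpha = 0.5 + k = 0.5 + 22 = 22.5

22.5


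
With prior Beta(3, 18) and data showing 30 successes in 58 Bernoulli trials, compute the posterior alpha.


Conjugate update: alpha_posterior = alpha_prior + k
= 3 + 30 = 33

33


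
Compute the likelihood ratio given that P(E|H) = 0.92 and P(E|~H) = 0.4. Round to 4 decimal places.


LR = P(E|H) / P(E|~H)
= 0.92 / 0.4 = 2.3

2.3


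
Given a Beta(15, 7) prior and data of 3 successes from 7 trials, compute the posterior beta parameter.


Number of failures = 7 - 3 = 4
Posterior beta = 7 + 4 = 11

11


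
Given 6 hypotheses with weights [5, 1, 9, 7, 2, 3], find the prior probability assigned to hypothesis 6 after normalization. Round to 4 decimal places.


To normalize, divide each weight by the sum of all weights.
Sum = 27
Prior(H6) = 3/27 = 0.1111

0.1111


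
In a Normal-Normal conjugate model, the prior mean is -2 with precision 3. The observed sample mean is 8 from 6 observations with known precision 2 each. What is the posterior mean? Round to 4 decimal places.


Posterior precision = tau0 + n*tau = 3 + 6*2 = 15
Posterior mean = (tau0*mu0 + n*tau*xbar) / posterior_precision
= (3*-2 + 6*2*8) / 15
= 90 / 15 = 6.0

6.0


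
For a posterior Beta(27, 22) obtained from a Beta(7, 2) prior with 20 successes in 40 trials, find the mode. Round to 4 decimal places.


Mode = (alpha - 1) / (alpha + beta - 2)
= 26 / 47
= 0.5532

0.5532


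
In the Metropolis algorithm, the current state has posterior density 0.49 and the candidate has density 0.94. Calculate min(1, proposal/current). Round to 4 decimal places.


Ratio = 0.94/0.49 = 1.9184
Acceptance probability = min(1, 1.9184)
= 1.0

1.0


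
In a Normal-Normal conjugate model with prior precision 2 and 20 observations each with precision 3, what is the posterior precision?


Posterior precision = prior precision + n * observation precision
= 2 + 20 * 3
= 2 + 60 = 62

62


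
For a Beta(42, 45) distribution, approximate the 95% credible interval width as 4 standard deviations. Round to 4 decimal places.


Variance of Beta(a,b) = ab / ((a+b)^2 * (a+b+1))
= 42*45 / ((87)^2 * 88)
= 0.0028
SD = sqrt(0.0028) = 0.0533
Width = 4 * SD = 0.2131

0.2131


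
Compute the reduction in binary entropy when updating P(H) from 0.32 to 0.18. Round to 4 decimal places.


H_before = -p*log2(p) - (1-p)*log2(1-p) for p=0.32: 0.9044
H_after for p=0.18: 0.6801
Reduction = 0.9044 - 0.6801 = 0.2243

0.2243


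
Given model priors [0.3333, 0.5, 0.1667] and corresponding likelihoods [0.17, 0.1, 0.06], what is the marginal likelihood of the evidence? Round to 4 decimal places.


P(E) = sum_i P(M_i) P(E|M_i)
= 0.0567 + 0.05 + 0.01
= 0.1167

0.1167


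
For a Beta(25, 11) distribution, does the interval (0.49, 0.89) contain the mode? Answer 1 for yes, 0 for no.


Mode of Beta(a,b) = (a-1)/(a+b-2)
= (25-1)/(25+11-2) = 0.7059
Check: 0.49 <= 0.7059 <= 0.89?
Result: 1

1


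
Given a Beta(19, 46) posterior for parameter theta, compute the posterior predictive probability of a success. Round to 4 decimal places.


For a Beta-Bernoulli model, the predictive probability is the mean:
P(success) = 19/(19+46) = 19/65 = 0.2923

0.2923


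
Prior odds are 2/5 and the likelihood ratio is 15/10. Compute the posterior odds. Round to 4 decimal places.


Posterior odds = prior odds * likelihood ratio
= (2/5) * (15/10)
= 30 / 50
= 0.6

0.6


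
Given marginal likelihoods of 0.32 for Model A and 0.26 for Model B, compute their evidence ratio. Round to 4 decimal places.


Ratio = ML(A) / ML(B) = 0.32/0.26
= 1.2308

1.2308
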